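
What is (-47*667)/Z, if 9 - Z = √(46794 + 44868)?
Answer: 94047/30527 + 31349*√91662/91581 ≈ 106.72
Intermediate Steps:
Z = 9 - √91662 (Z = 9 - √(46794 + 44868) = 9 - √91662 ≈ -293.76)
(-47*667)/Z = (-47*667)/(9 - √91662) = -31349/(9 - √91662)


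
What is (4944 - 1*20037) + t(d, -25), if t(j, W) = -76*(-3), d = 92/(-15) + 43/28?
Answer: -14865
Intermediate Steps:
d = -1931/420 (d = 92*(-1/15) + 43*(1/28) = -92/15 + 43/28 = -1931/420 ≈ -4.5976)
t(j, W) = 228
(4944 - 1*20037) + t(d, -25) = (4944 - 1*20037) + 228 = (4944 - 20037) + 228 = -15093 + 228 = -14865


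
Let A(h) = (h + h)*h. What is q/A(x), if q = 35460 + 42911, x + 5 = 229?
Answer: 78371/100352 ≈ 0.78096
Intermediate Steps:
x = 224 (x = -5 + 229 = 224)
A(h) = 2*h**2 (A(h) = (2*h)*h = 2*h**2)
q = 78371
q/A(x) = 78371/((2*224**2)) = 78371/((2*50176)) = 78371/100352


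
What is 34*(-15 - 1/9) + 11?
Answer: -4525/9 ≈ -502.78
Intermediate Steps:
34*(-15 - 1/9) + 11 = 34*(-136/9) + 11 = -4624/9 + 11 = -4525/9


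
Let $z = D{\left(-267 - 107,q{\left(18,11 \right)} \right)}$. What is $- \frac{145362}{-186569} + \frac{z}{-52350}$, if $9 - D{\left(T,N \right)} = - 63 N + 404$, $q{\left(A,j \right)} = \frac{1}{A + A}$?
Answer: $\frac{30732275837}{39067548600} \approx 0.78664$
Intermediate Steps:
$q{\left(A,j \right)} = \frac{1}{2 A}$
$D{\left(T,N \right)} = -395 + 63 N$ ($D{\left(T,N \right)} = 9 - \left(- 63 N + 404\right) = 9 - \left(404 - 63 N\right) = 9 + \left(-404 + 63 N\right) = -395 + 63 N$)
$z = - \frac{1573}{4}$ ($z = -395 + 63 \frac{1}{2 \cdot 18} = -395 + 63 \cdot \frac{1}{2} \cdot \frac{1}{18} = -395 + 63 \cdot \frac{1}{36} = -395 + \frac{7}{4} = - \frac{1573}{4} \approx -393.25$)
$- \frac{145362}{-186569} + \frac{z}{-52350} = - \frac{145362}{-186569} - \frac{1573}{4 \left(-52350\right)} = \left(-145362\right) \left(- \frac{1}{186569}\right) - - \frac{1573}{209400} = \frac{145362}{186569} + \frac{1573}{209400} = \frac{30732275837}{39067548600}$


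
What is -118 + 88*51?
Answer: 4370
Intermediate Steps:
-118 + 88*51 = -118 + 4488 = 4370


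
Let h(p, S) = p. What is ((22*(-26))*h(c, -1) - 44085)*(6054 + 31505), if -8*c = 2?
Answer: -1650417578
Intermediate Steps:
c = -¼ (c = -⅛*2 = -¼ ≈ -0.25000)
((22*(-26))*h(c, -1) - 44085)*(6054 + 31505) = ((22*(-26))*(-¼) - 44085)*(6054 + 31505) = (-572*(-¼) - 44085)*37559 = (143 - 44085)*37559 = -43942*37559 = -1650417578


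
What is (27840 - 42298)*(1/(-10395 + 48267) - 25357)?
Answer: 6942155470387/18936 ≈ 3.6661e+8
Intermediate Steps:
(27840 - 42298)*(1/(-10395 + 48267) - 25357) = -14458*(1/37872 - 25357) = -14458*(-960320303/37872) = 6942155470387/18936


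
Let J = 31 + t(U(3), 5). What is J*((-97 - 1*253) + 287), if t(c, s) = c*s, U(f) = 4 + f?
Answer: -4158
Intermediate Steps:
J = 66 (J = 31 + (4 + 3)*5 = 31 + 7*5 = 31 + 35 = 66)
J*((-97 - 1*253) + 287) = 66*((-97 - 1*253) + 287) = 66*((-97 - 253) + 287) = 66*(-350 + 287) = 66*(-63) = -4158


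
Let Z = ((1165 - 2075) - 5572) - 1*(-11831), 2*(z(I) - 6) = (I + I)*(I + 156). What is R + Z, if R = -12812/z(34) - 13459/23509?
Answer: 406354477752/76004597 ≈ 5346.4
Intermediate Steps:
z(I) = 6 + I*(156 + I) (z(I) = 6 + ((I + I)*(I + 156))/2 = 6 + ((2*I)*(156 + I))/2 = 6 + (2*I*(156 + I))/2 = 6 + I*(156 + I))
R = -194111601/76004597 (R = -12812/(6 + 34² + 156*34) - 13459/23509 = -12812/(6 + 1156 + 5304) - 13459*1/23509 = -12812/6466 - 13459/23509 = -12812*1/6466 - 13459/23509 = -6406/3233 - 13459/23509 = -194111601/76004597 ≈ -2.5539)
Z = 5349 (Z = (-910 - 5572) + 11831 = -6482 + 11831 = 5349)
R + Z = -194111601/76004597 + 5349 = 406354477752/76004597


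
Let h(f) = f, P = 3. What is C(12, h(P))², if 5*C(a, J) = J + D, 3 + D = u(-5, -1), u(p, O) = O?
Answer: 1/25 ≈ 0.040000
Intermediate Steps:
D = -4 (D = -3 - 1 = -4)
C(a, J) = -⅘ + J/5 (C(a, J) = (J - 4)/5 = (-4 + J)/5 = -⅘ + J/5)
C(12, h(P))² = (-⅘ + (⅕)*3)² = (-⅘ + ⅗)² = (-⅕)² = 1/25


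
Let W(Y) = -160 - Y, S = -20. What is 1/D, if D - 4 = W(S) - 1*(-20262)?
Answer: 1/20126 ≈ 4.9687e-5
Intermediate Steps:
D = 20126 (D = 4 + ((-160 - 1*(-20)) - 1*(-20262)) = 4 + ((-160 + 20) + 20262) = 4 + (-140 + 20262) = 4 + 20122 = 20126)
1/D = 1/20126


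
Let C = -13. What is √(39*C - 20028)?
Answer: 37*I*√15 ≈ 143.3*I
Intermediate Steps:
√(39*C - 20028) = √(39*(-13) - 20028) = √(-507 - 20028) = √(-20535) = 37*I*√15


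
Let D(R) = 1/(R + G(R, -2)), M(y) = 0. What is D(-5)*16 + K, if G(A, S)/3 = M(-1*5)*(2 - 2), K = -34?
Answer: -186/5 ≈ -37.200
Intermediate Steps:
G(A, S) = 0 (G(A, S) = 3*(0*(2 - 2)) = 3*(0*0) = 3*0 = 0)
D(R) = 1/R (D(R) = 1/(R + 0) = 1/R)
D(-5)*16 + K = 16/(-5) - 34 = -1/5*16 - 34 = -16/5 - 34 = -186/5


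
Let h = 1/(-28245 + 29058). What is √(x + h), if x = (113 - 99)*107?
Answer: 5*√39605295/813 ≈ 38.704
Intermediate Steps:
x = 1498 (x = 14*107 = 1498)
h = 1/813 ≈ 0.0012300
√(x + h) = √(1498 + 1/813) = √(1217875/813) = 5*√39605295/813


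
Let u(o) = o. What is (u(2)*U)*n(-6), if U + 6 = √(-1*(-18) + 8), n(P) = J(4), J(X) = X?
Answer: -48 + 8*√26 ≈ -7.2078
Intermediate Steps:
n(P) = 4
U = -6 + √26 (U = -6 + √(-1*(-18) + 8) = -6 + √(18 + 8) = -6 + √26 ≈ -0.90098)
(u(2)*U)*n(-6) = (2*(-6 + √26))*4 = (-12 + 2*√26)*4 = -48 + 8*√26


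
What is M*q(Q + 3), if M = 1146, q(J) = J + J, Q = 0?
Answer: 6876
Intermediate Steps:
q(J) = 2*J
M*q(Q + 3) = 1146*(2*(0 + 3)) = 1146*(2*3) = 1146*6 = 6876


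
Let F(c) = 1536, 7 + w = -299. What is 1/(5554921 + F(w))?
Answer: 1/5556457 ≈ 1.7997e-7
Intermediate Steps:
w = -306 (w = -7 - 299 = -306)
1/(5554921 + F(w)) = 1/(5554921 + 1536) = 1/5556457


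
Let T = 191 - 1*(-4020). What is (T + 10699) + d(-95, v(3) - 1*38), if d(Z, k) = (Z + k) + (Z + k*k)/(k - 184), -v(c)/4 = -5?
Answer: 2988765/202 ≈ 14796.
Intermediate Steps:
v(c) = 20 (v(c) = -4*(-5) = 20)
d(Z, k) = Z + k + (Z + k**2)/(-184 + k) (d(Z, k) = (Z + k) + (Z + k**2)/(-184 + k) = Z + k + (Z + k**2)/(-184 + k))
T = 4211 (T = 191 + 4020 = 4211)
(T + 10699) + d(-95, v(3) - 1*38) = (4211 + 10699) + (-184*(20 - 1*38) - 183*(-95) + 2*(20 - 1*38)**2 - 95*(20 - 1*38))/(-184 + (20 - 1*38)) = 14910 + (-184*(20 - 38) + 17385 + 2*(20 - 38)**2 - 95*(20 - 38))/(-184 + (20 - 38)) = 14910 + (-184*(-18) + 17385 + 2*(-18)**2 - 95*(-18))/(-184 - 18) = 14910 + (3312 + 17385 + 2*324 + 1710)/(-202) = 14910 - (3312 + 17385 + 648 + 1710)/202 = 14910 - 1/202*23055 = 14910 - 23055/202 = 2988765/202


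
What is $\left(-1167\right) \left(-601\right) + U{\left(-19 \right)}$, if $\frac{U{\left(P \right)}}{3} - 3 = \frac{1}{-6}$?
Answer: $\frac{1402751}{2} \approx 7.0138 \cdot 10^{5}$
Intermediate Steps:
$U{\left(P \right)} = \frac{17}{2}$ ($U{\left(P \right)} = 9 + \frac{3}{-6} = 9 + 3 \left(- \frac{1}{6}\right) = 9 - \frac{1}{2} = \frac{17}{2}$)
$\left(-1167\right) \left(-601\right) + U{\left(-19 \right)} = \left(-1167\right) \left(-601\right) + \frac{17}{2} = 701367 + \frac{17}{2} = \frac{1402751}{2}$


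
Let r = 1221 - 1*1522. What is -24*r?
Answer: 7224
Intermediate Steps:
r = -301 (r = 1221 - 1522 = -301)
-24*r = -24*(-301) = 7224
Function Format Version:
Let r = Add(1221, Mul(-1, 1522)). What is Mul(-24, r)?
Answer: 7224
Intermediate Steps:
r = -301 (r = Add(1221, -1522) = -301)
Mul(-24, r) = Mul(-24, -301) = 7224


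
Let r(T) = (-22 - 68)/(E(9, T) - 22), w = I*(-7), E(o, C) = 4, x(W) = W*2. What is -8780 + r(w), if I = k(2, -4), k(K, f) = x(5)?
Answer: -8775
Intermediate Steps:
x(W) = 2*W
k(K, f) = 10 (k(K, f) = 2*5 = 10)
I = 10
w = -70 (w = 10*(-7) = -70)
r(T) = 5 (r(T) = (-22 - 68)/(4 - 22) = -90/(-18) = -90*(-1/18) = 5)
-8780 + r(w) = -8780 + 5 = -8775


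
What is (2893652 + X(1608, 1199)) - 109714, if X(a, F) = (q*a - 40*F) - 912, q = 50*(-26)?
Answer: 644666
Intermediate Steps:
q = -1300
X(a, F) = -912 - 1300*a - 40*F (X(a, F) = (-1300*a - 40*F) - 912 = -912 - 1300*a - 40*F)
(2893652 + X(1608, 1199)) - 109714 = (2893652 + (-912 - 1300*1608 - 40*1199)) - 109714 = (2893652 + (-912 - 2090400 - 47960)) - 109714 = (2893652 - 2139272) - 109714 = 754380 - 109714 = 644666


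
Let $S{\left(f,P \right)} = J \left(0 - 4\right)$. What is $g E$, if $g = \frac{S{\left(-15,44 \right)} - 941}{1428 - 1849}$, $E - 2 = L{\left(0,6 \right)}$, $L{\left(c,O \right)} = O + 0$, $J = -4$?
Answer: $\frac{7400}{421} \approx 17.577$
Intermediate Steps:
$S{\left(f,P \right)} = 16$ ($S{\left(f,P \right)} = - 4 \left(0 - 4\right) = \left(-4\right) \left(-4\right) = 16$)
$L{\left(c,O \right)} = O$
$E = 8$ ($E = 2 + 6 = 8$)
$g = \frac{925}{421}$ ($g = \frac{16 - 941}{1428 - 1849} = - \frac{925}{-421} = \left(-925\right) \left(- \frac{1}{421}\right) = \frac{925}{421} \approx 2.1972$)
$g E = \frac{925}{421} \cdot 8 = \frac{7400}{421}$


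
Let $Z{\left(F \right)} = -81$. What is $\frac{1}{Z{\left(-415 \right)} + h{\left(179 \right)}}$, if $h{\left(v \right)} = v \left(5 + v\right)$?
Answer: $\frac{1}{32855} \approx 3.0437 \cdot 10^{-5}$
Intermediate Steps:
$\frac{1}{Z{\left(-415 \right)} + h{\left(179 \right)}} = \frac{1}{-81 + 179 \left(5 + 179\right)} = \frac{1}{-81 + 179 \cdot 184} = \frac{1}{-81 + 32936} = \frac{1}{32855}$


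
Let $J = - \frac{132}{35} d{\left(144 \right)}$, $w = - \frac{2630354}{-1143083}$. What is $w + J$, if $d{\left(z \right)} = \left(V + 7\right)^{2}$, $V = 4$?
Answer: $- \frac{18165259286}{40007905} \approx -454.04$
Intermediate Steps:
$d{\left(z \right)} = 121$ ($d{\left(z \right)} = \left(4 + 7\right)^{2} = 11^{2} = 121$)
$w = \frac{2630354}{1143083}$ ($w = \left(-2630354\right) \left(- \frac{1}{1143083}\right) = \frac{2630354}{1143083} \approx 2.3011$)
$J = - \frac{15972}{35}$ ($J = - \frac{132}{35} \cdot 121 = \left(-132\right) \frac{1}{35} \cdot 121 = \left(- \frac{132}{35}\right) 121 = - \frac{15972}{35} \approx -456.34$)
$w + J = \frac{2630354}{1143083} - \frac{15972}{35} = - \frac{18165259286}{40007905}$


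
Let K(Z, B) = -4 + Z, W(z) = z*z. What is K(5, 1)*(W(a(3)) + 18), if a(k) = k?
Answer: 27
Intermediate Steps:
W(z) = z²
K(5, 1)*(W(a(3)) + 18) = (-4 + 5)*(3² + 18) = 1*(9 + 18) = 1*27 = 27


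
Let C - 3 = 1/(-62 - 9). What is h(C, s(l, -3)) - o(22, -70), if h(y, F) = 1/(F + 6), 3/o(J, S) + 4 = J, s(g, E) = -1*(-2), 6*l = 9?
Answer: -1/24 ≈ -0.041667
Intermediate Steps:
l = 3/2 (l = (1/6)*9 = 3/2 ≈ 1.5000)
s(g, E) = 2
o(J, S) = 3/(-4 + J)
C = 212/71 (C = 3 + 1/(-62 - 9) = 3 + 1/(-71) = 3 - 1/71 = 212/71 ≈ 2.9859)
h(y, F) = 1/(6 + F)
h(C, s(l, -3)) - o(22, -70) = 1/(6 + 2) - 3/(-4 + 22) = 1/8 - 3/18 = 1/8 - 1*1/6 = 1/8 - 1/6 = -1/24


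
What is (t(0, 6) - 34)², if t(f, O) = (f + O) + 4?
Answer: 576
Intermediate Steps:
t(f, O) = 4 + O + f (t(f, O) = (O + f) + 4 = 4 + O + f)
(t(0, 6) - 34)² = ((4 + 6 + 0) - 34)² = (10 - 34)² = (-24)² = 576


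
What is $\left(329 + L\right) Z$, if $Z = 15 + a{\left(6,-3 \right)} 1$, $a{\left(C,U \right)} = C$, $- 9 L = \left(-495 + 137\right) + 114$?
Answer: $\frac{22435}{3} \approx 7478.3$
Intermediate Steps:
$L = \frac{244}{9}$ ($L = - \frac{\left(-495 + 137\right) + 114}{9} = - \frac{-358 + 114}{9} = \left(- \frac{1}{9}\right) \left(-244\right) = \frac{244}{9} \approx 27.111$)
$Z = 21$ ($Z = 15 + 6 \cdot 1 = 15 + 6 = 21$)
$\left(329 + L\right) Z = \left(329 + \frac{244}{9}\right) 21 = \frac{3205}{9} \cdot 21 = \frac{22435}{3}$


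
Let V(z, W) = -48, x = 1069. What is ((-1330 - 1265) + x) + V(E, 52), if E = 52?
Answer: -1574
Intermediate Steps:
((-1330 - 1265) + x) + V(E, 52) = ((-1330 - 1265) + 1069) - 48 = (-2595 + 1069) - 48 = -1526 - 48 = -1574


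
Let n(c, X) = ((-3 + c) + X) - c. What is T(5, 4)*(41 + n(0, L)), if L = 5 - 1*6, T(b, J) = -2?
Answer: -74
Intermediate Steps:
L = -1 (L = 5 - 6 = -1)
n(c, X) = -3 + X (n(c, X) = (-3 + X + c) - c = -3 + X)
T(5, 4)*(41 + n(0, L)) = -2*(41 + (-3 - 1)) = -2*(41 - 4) = -2*37 = -74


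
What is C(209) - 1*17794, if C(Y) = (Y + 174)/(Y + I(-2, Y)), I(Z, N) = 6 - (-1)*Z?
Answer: -3789739/213 ≈ -17792.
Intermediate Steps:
I(Z, N) = 6 + Z
C(Y) = (174 + Y)/(4 + Y) (C(Y) = (Y + 174)/(Y + (6 - 2)) = (174 + Y)/(Y + 4) = (174 + Y)/(4 + Y))
C(209) - 1*17794 = (174 + 209)/(4 + 209) - 1*17794 = 383/213 - 17794 = -3789739/213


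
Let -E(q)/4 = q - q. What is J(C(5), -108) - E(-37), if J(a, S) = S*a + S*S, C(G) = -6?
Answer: 12312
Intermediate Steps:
J(a, S) = S² + S*a (J(a, S) = S*a + S² = S² + S*a)
E(q) = 0 (E(q) = -4*(q - q) = -4*0 = 0)
J(C(5), -108) - E(-37) = -108*(-108 - 6) - 1*0 = -108*(-114) + 0 = 12312 + 0 = 12312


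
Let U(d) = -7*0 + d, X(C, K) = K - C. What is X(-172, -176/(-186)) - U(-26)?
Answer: 18502/93 ≈ 198.95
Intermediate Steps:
U(d) = d (U(d) = 0 + d = d)
X(-172, -176/(-186)) - U(-26) = (-176/(-186) - 1*(-172)) - 1*(-26) = (-176*(-1/186) + 172) + 26 = (88/93 + 172) + 26 = 16084/93 + 26 = 18502/93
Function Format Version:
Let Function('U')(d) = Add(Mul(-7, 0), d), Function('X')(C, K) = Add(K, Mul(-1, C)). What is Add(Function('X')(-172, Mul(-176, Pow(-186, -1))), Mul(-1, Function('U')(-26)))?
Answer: Rational(18502, 93) ≈ 198.95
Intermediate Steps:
Function('U')(d) = d (Function('U')(d) = Add(0, d) = d)
Add(Function('X')(-172, Mul(-176, Pow(-186, -1))), Mul(-1, Function('U')(-26))) = Add(Add(Mul(-176, Pow(-186, -1)), Mul(-1, -172)), Mul(-1, -26)) = Add(Add(Mul(-176, Rational(-1, 186)), 172), 26) = Add(Add(Rational(88, 93), 172), 26) = Add(Rational(16084, 93), 26) = Rational(18502, 93)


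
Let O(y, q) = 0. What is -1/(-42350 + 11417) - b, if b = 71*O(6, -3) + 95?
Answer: -2938634/30933 ≈ -95.000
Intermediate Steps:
b = 95 (b = 71*0 + 95 = 0 + 95 = 95)
-1/(-42350 + 11417) - b = -1/(-42350 + 11417) - 1*95 = -1/(-30933) - 95 = -1*(-1/30933) - 95 = 1/30933 - 95 = -2938634/30933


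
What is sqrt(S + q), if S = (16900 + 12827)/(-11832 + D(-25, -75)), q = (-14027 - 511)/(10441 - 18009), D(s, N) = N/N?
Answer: I*sqrt(296450642784054)/22384252 ≈ 0.76919*I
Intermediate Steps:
D(s, N) = 1
q = 7269/3784 (q = -14538/(-7568) = -14538*(-1/7568) = 7269/3784 ≈ 1.9210)
S = -29727/11831 (S = (16900 + 12827)/(-11832 + 1) = 29727/(-11831) = 29727*(-1/11831) = -29727/11831 ≈ -2.5126)
sqrt(S + q) = sqrt(-29727/11831 + 7269/3784) = sqrt(-26487429/44768504) = I*sqrt(296450642784054)/22384252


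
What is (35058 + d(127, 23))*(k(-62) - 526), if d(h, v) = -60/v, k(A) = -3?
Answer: -18544302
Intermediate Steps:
(35058 + d(127, 23))*(k(-62) - 526) = (35058 - 60/23)*(-3 - 526) = (35058 - 60*1/23)*(-529) = (35058 - 60/23)*(-529) = (806274/23)*(-529) = -18544302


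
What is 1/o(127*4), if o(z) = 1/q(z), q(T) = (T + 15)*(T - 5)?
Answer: 263069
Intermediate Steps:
q(T) = (-5 + T)*(15 + T) (q(T) = (15 + T)*(-5 + T) = (-5 + T)*(15 + T))
o(z) = 1/(-75 + z**2 + 10*z)
1/o(127*4) = 1/(1/(-75 + (127*4)**2 + 10*(127*4))) = 1/(1/(-75 + 508**2 + 10*508)) = 1/(1/(-75 + 258064 + 5080)) = 1/(1/263069) = 263069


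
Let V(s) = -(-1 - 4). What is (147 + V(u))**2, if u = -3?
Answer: 23104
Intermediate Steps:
V(s) = 5 (V(s) = -1*(-5) = 5)
(147 + V(u))**2 = (147 + 5)**2 = 152**2 = 23104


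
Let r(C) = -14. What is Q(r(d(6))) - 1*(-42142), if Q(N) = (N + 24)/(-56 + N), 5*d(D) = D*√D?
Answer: 294993/7 ≈ 42142.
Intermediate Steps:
d(D) = D^(3/2)/5 (d(D) = (D*√D)/5 = D^(3/2)/5)
Q(N) = (24 + N)/(-56 + N)
Q(r(d(6))) - 1*(-42142) = (24 - 14)/(-56 - 14) - 1*(-42142) = 10/(-70) + 42142 = -1/70*10 + 42142 = -⅐ + 42142 = 294993/7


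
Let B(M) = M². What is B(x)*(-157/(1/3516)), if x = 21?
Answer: -243437292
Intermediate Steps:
B(x)*(-157/(1/3516)) = 21²*(-157/(1/3516)) = 441*(-157/1/3516) = 441*(-157*3516) = 441*(-552012) = -243437292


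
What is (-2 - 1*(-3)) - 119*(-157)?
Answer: 18684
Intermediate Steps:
(-2 - 1*(-3)) - 119*(-157) = (-2 + 3) + 18683 = 1 + 18683 = 18684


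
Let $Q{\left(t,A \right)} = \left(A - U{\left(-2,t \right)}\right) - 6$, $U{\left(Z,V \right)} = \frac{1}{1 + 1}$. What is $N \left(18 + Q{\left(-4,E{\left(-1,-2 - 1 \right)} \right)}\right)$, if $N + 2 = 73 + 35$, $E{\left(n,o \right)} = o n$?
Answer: $1537$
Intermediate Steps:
$E{\left(n,o \right)} = n o$
$U{\left(Z,V \right)} = \frac{1}{2}$
$N = 106$ ($N = -2 + \left(73 + 35\right) = -2 + 108 = 106$)
$Q{\left(t,A \right)} = - \frac{13}{2} + A$ ($Q{\left(t,A \right)} = \left(A - \frac{1}{2}\right) - 6 = \left(- \frac{1}{2} + A\right) - 6 = - \frac{13}{2} + A$)
$N \left(18 + Q{\left(-4,E{\left(-1,-2 - 1 \right)} \right)}\right) = 106 \left(18 - \left(\frac{9}{2} - 1\right)\right) = 106 \left(18 - \frac{7}{2}\right) = 106 \cdot \frac{29}{2} = 1537$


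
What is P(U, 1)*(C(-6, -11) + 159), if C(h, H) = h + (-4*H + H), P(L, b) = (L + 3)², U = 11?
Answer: 36456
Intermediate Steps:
P(L, b) = (3 + L)²
C(h, H) = h - 3*H
P(U, 1)*(C(-6, -11) + 159) = (3 + 11)²*((-6 - 3*(-11)) + 159) = 14²*((-6 + 33) + 159) = 196*(27 + 159) = 196*186 = 36456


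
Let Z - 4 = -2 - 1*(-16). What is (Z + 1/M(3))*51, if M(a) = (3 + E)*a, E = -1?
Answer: 1853/2 ≈ 926.50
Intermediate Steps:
Z = 18 (Z = 4 + (-2 - 1*(-16)) = 4 + (-2 + 16) = 4 + 14 = 18)
M(a) = 2*a (M(a) = (3 - 1)*a = 2*a)
(Z + 1/M(3))*51 = (18 + 1/(2*3))*51 = (18 + 1/6)*51 = (18 + ⅙)*51 = (109/6)*51 = 1853/2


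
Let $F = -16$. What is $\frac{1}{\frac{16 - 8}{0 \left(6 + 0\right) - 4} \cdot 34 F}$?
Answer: $\frac{1}{1088} \approx 0.00091912$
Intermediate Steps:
$\frac{1}{\frac{16 - 8}{0 \left(6 + 0\right) - 4} \cdot 34 F} = \frac{1}{\frac{16 - 8}{0 \left(6 + 0\right) - 4} \cdot 34 \left(-16\right)} = \frac{1}{\frac{8}{0 \cdot 6 - 4} \cdot 34 \left(-16\right)} = \frac{1}{\frac{8}{0 - 4} \cdot 34 \left(-16\right)} = \frac{1}{\frac{8}{-4} \cdot 34 \left(-16\right)} = \frac{1}{8 \left(- \frac{1}{4}\right) 34 \left(-16\right)} = \frac{1}{\left(-2\right) 34 \left(-16\right)} = \frac{1}{\left(-68\right) \left(-16\right)} = \frac{1}{1088}$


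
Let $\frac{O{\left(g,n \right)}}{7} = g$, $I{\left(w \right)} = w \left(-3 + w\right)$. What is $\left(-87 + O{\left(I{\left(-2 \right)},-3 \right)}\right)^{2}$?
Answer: $289$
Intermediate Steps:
$O{\left(g,n \right)} = 7 g$
$\left(-87 + O{\left(I{\left(-2 \right)},-3 \right)}\right)^{2} = \left(-87 + 7 \left(- 2 \left(-3 - 2\right)\right)\right)^{2} = \left(-87 + 7 \left(\left(-2\right) \left(-5\right)\right)\right)^{2} = \left(-87 + 7 \cdot 10\right)^{2} = \left(-87 + 70\right)^{2} = \left(-17\right)^{2} = 289$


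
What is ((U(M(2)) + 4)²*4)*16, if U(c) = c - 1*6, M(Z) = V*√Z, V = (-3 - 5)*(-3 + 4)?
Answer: 8448 + 2048*√2 ≈ 11344.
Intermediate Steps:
V = -8 (V = -8*1 = -8)
M(Z) = -8*√Z
U(c) = -6 + c (U(c) = c - 6 = -6 + c)
((U(M(2)) + 4)²*4)*16 = (((-6 - 8*√2) + 4)²*4)*16 = ((-2 - 8*√2)²*4)*16 = (4*(-2 - 8*√2)²)*16 = 64*(-2 - 8*√2)²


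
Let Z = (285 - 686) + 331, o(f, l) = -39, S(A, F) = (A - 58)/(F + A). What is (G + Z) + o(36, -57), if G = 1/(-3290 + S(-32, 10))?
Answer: -3939816/36145 ≈ -109.00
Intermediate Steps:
S(A, F) = (-58 + A)/(A + F)
G = -11/36145 (G = 1/(-3290 + (-58 - 32)/(-32 + 10)) = 1/(-3290 - 90/(-22)) = 1/(-3290 - 1/22*(-90)) = 1/(-3290 + 45/11) = 1/(-36145/11) = -11/36145 ≈ -0.00030433)
Z = -70 (Z = -401 + 331 = -70)
(G + Z) + o(36, -57) = (-11/36145 - 70) - 39 = -2530161/36145 - 39 = -3939816/36145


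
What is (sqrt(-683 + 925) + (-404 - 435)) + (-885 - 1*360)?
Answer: -2084 + 11*sqrt(2) ≈ -2068.4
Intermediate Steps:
(sqrt(-683 + 925) + (-404 - 435)) + (-885 - 1*360) = (sqrt(242) - 839) + (-885 - 360) = (11*sqrt(2) - 839) - 1245 = (-839 + 11*sqrt(2)) - 1245 = -2084 + 11*sqrt(2)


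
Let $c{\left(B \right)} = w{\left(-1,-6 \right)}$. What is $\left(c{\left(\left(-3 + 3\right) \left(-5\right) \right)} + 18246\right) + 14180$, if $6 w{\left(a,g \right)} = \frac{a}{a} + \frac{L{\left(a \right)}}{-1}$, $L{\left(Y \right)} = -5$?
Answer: $32427$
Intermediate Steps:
$w{\left(a,g \right)} = 1$ ($w{\left(a,g \right)} = \frac{\frac{a}{a} - \frac{5}{-1}}{6} = \frac{1 - -5}{6} = \frac{1 + 5}{6} = \frac{1}{6} \cdot 6 = 1$)
$c{\left(B \right)} = 1$
$\left(c{\left(\left(-3 + 3\right) \left(-5\right) \right)} + 18246\right) + 14180 = \left(1 + 18246\right) + 14180 = 18247 + 14180 = 32427$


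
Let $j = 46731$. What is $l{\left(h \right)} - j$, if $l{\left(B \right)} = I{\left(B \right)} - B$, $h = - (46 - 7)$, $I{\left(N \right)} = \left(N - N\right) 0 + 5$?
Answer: $-46687$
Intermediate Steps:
$I{\left(N \right)} = 5$ ($I{\left(N \right)} = 0 \cdot 0 + 5 = 0 + 5 = 5$)
$h = -39$ ($h = \left(-1\right) 39 = -39$)
$l{\left(B \right)} = 5 - B$
$l{\left(h \right)} - j = \left(5 - -39\right) - 46731 = \left(5 + 39\right) - 46731 = 44 - 46731 = -46687$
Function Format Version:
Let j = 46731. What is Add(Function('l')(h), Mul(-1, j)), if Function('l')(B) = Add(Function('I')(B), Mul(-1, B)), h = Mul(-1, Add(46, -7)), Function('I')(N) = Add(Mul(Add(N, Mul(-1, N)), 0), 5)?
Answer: -46687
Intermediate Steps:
Function('I')(N) = 5 (Function('I')(N) = Add(Mul(0, 0), 5) = Add(0, 5) = 5)
h = -39 (h = Mul(-1, 39) = -39)
Function('l')(B) = Add(5, Mul(-1, B))
Add(Function('l')(h), Mul(-1, j)) = Add(Add(5, Mul(-1, -39)), Mul(-1, 46731)) = Add(Add(5, 39), -46731) = Add(44, -46731) = -46687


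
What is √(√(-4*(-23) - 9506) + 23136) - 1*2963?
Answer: -2963 + √(23136 + 3*I*√1046) ≈ -2810.9 + 0.31894*I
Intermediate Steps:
√(√(-4*(-23) - 9506) + 23136) - 1*2963 = √(√(92 - 9506) + 23136) - 2963 = √(√(-9414) + 23136) - 2963 = √(3*I*√1046 + 23136) - 2963 = √(23136 + 3*I*√1046) - 2963 = -2963 + √(23136 + 3*I*√1046)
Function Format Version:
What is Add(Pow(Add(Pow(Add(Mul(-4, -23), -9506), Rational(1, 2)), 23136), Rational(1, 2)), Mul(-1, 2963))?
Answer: Add(-2963, Pow(Add(23136, Mul(3, I, Pow(1046, Rational(1, 2)))), Rational(1, 2))) ≈ Add(-2810.9, Mul(0.31894, I))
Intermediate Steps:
Add(Pow(Add(Pow(Add(Mul(-4, -23), -9506), Rational(1, 2)), 23136), Rational(1, 2)), Mul(-1, 2963)) = Add(Pow(Add(Pow(Add(92, -9506), Rational(1, 2)), 23136), Rational(1, 2)), -2963) = Add(Pow(Add(Pow(-9414, Rational(1, 2)), 23136), Rational(1, 2)), -2963) = Add(Pow(Add(Mul(3, I, Pow(1046, Rational(1, 2))), 23136), Rational(1, 2)), -2963) = Add(Pow(Add(23136, Mul(3, I, Pow(1046, Rational(1, 2)))), Rational(1, 2)), -2963) = Add(-2963, Pow(Add(23136, Mul(3, I, Pow(1046, Rational(1, 2)))), Rational(1, 2)))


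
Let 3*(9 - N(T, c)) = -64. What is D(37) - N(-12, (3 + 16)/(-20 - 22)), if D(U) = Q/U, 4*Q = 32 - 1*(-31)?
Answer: -13279/444 ≈ -29.908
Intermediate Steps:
N(T, c) = 91/3 (N(T, c) = 9 - ⅓*(-64) = 9 + 64/3 = 91/3)
Q = 63/4 (Q = (32 - 1*(-31))/4 = (32 + 31)/4 = (¼)*63 = 63/4 ≈ 15.750)
D(U) = 63/(4*U)
D(37) - N(-12, (3 + 16)/(-20 - 22)) = (63/4)/37 - 1*91/3 = (63/4)*(1/37) - 91/3 = 63/148 - 91/3 = -13279/444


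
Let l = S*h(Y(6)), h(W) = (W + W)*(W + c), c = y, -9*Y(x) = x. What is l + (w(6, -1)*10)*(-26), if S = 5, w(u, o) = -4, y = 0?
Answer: 9400/9 ≈ 1044.4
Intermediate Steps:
Y(x) = -x/9
c = 0
h(W) = 2*W² (h(W) = (W + W)*(W + 0) = (2*W)*W = 2*W²)
l = 40/9 (l = 5*(2*(-⅑*6)²) = 5*(2*(-⅔)²) = 5*(2*(4/9)) = 5*(8/9) = 40/9 ≈ 4.4444)
l + (w(6, -1)*10)*(-26) = 40/9 - 4*10*(-26) = 40/9 - 40*(-26) = 40/9 + 1040 = 9400/9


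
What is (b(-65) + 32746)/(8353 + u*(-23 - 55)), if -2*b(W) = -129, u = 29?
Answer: 65621/12182 ≈ 5.3867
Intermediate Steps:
b(W) = 129/2 (b(W) = -1/2*(-129) = 129/2)
(b(-65) + 32746)/(8353 + u*(-23 - 55)) = (129/2 + 32746)/(8353 + 29*(-23 - 55)) = 65621/(2*(8353 + 29*(-78))) = 65621/(2*(8353 - 2262)) = (65621/2)/6091 = (65621/2)*(1/6091) = 65621/12182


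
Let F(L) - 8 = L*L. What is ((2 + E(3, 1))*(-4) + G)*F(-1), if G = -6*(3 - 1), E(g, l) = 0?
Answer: -180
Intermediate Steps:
G = -12 (G = -6*2 = -12)
F(L) = 8 + L² (F(L) = 8 + L*L = 8 + L²)
((2 + E(3, 1))*(-4) + G)*F(-1) = ((2 + 0)*(-4) - 12)*(8 + (-1)²) = (2*(-4) - 12)*(8 + 1) = (-8 - 12)*9 = -20*9 = -180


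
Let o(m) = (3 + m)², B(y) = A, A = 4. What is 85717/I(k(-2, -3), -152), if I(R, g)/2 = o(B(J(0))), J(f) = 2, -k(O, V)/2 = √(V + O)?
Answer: 85717/98 ≈ 874.66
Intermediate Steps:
k(O, V) = -2*√(O + V) (k(O, V) = -2*√(V + O) = -2*√(O + V))
B(y) = 4
I(R, g) = 98 (I(R, g) = 2*(3 + 4)² = 2*7² = 2*49 = 98)
85717/I(k(-2, -3), -152) = 85717/98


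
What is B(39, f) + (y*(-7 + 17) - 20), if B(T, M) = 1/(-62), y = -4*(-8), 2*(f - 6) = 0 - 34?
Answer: 18599/62 ≈ 299.98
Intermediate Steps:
f = -11 (f = 6 + (0 - 34)/2 = 6 + (1/2)*(-34) = 6 - 17 = -11)
y = 32
B(T, M) = -1/62
B(39, f) + (y*(-7 + 17) - 20) = -1/62 + (32*(-7 + 17) - 20) = -1/62 + (32*10 - 20) = -1/62 + (320 - 20) = -1/62 + 300 = 18599/62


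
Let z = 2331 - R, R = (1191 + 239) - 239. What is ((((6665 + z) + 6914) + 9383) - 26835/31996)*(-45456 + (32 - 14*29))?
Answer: -17670690446655/15998 ≈ -1.1046e+9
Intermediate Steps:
R = 1191 (R = 1430 - 239 = 1191)
z = 1140 (z = 2331 - 1*1191 = 2331 - 1191 = 1140)
((((6665 + z) + 6914) + 9383) - 26835/31996)*(-45456 + (32 - 14*29)) = ((((6665 + 1140) + 6914) + 9383) - 26835/31996)*(-45456 + (32 - 14*29)) = (((7805 + 6914) + 9383) - 26835*1/31996)*(-45456 + (32 - 406)) = ((14719 + 9383) - 26835/31996)*(-45456 - 374) = (24102 - 26835/31996)*(-45830) = (771140757/31996)*(-45830) = -17670690446655/15998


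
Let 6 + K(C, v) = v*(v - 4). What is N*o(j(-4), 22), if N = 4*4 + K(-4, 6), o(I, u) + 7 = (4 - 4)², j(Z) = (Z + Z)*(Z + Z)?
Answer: -154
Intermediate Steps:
K(C, v) = -6 + v*(-4 + v) (K(C, v) = -6 + v*(v - 4) = -6 + v*(-4 + v))
j(Z) = 4*Z² (j(Z) = (2*Z)*(2*Z) = 4*Z²)
o(I, u) = -7 (o(I, u) = -7 + (4 - 4)² = -7 + 0² = -7 + 0 = -7)
N = 22 (N = 4*4 + (-6 + 6² - 4*6) = 16 + (-6 + 36 - 24) = 16 + 6 = 22)
N*o(j(-4), 22) = 22*(-7) = -154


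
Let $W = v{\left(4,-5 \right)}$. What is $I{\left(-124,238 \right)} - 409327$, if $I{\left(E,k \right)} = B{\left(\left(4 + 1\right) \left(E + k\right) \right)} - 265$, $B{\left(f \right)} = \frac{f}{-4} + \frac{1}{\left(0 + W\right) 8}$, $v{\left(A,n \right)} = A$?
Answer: $- \frac{13111503}{32} \approx -4.0973 \cdot 10^{5}$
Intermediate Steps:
$W = 4$
$B{\left(f \right)} = \frac{1}{32} - \frac{f}{4}$ ($B{\left(f \right)} = \frac{f}{-4} + \frac{1}{\left(0 + 4\right) 8} = f \left(- \frac{1}{4}\right) + \frac{1}{4} \cdot \frac{1}{8} = - \frac{f}{4} + \frac{1}{4} \cdot \frac{1}{8} = - \frac{f}{4} + \frac{1}{32} = \frac{1}{32} - \frac{f}{4}$)
$I{\left(E,k \right)} = - \frac{8479}{32} - \frac{5 E}{4} - \frac{5 k}{4}$ ($I{\left(E,k \right)} = \left(\frac{1}{32} - \frac{\left(4 + 1\right) \left(E + k\right)}{4}\right) - 265 = \left(\frac{1}{32} - \frac{5 \left(E + k\right)}{4}\right) - 265 = \left(\frac{1}{32} - \frac{5 E + 5 k}{4}\right) - 265 = \left(\frac{1}{32} - \left(\frac{5 E}{4} + \frac{5 k}{4}\right)\right) - 265 = \left(\frac{1}{32} - \frac{5 E}{4} - \frac{5 k}{4}\right) - 265 = - \frac{8479}{32} - \frac{5 E}{4} - \frac{5 k}{4}$)
$I{\left(-124,238 \right)} - 409327 = \left(- \frac{8479}{32} - -155 - \frac{595}{2}\right) - 409327 = \left(- \frac{8479}{32} + 155 - \frac{595}{2}\right) - 409327 = - \frac{13039}{32} - 409327 = - \frac{13111503}{32}$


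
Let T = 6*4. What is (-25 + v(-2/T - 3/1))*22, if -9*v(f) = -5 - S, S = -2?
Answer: -1628/3 ≈ -542.67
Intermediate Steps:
T = 24
v(f) = 1/3 (v(f) = -(-5 - 1*(-2))/9 = -(-5 + 2)/9 = -1/9*(-3) = 1/3)
(-25 + v(-2/T - 3/1))*22 = (-25 + 1/3)*22 = -74/3*22 = -1628/3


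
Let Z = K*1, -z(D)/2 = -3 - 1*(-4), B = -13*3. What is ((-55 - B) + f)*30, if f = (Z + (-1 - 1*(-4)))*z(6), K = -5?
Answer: -360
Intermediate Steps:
B = -39
z(D) = -2 (z(D) = -2*(-3 - 1*(-4)) = -2*(-3 + 4) = -2*1 = -2)
Z = -5 (Z = -5*1 = -5)
f = 4 (f = (-5 + (-1 - 1*(-4)))*(-2) = (-5 + (-1 + 4))*(-2) = (-5 + 3)*(-2) = -2*(-2) = 4)
((-55 - B) + f)*30 = ((-55 - 1*(-39)) + 4)*30 = ((-55 + 39) + 4)*30 = (-16 + 4)*30 = -12*30 = -360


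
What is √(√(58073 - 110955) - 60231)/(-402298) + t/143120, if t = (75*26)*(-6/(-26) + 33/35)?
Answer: 801/50092 - √(-60231 + I*√52882)/402298 ≈ 0.015989 - 0.00061005*I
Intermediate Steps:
t = 16020/7 (t = 1950*(-6*(-1/26) + 33*(1/35)) = 1950*(3/13 + 33/35) = 1950*(534/455) = 16020/7 ≈ 2288.6)
√(√(58073 - 110955) - 60231)/(-402298) + t/143120 = √(√(58073 - 110955) - 60231)/(-402298) + (16020/7)/143120 = √(√(-52882) - 60231)*(-1/402298) + (16020/7)*(1/143120) = √(I*√52882 - 60231)*(-1/402298) + 801/50092 = √(-60231 + I*√52882)*(-1/402298) + 801/50092 = -√(-60231 + I*√52882)/402298 + 801/50092 = 801/50092 - √(-60231 + I*√52882)/402298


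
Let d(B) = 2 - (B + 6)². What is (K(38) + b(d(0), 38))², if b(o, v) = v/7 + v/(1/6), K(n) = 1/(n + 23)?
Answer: 9936301761/182329 ≈ 54497.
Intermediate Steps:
d(B) = 2 - (6 + B)²
K(n) = 1/(23 + n)
b(o, v) = 43*v/7 (b(o, v) = v*(⅐) + v/(⅙) = v/7 + v*6 = v/7 + 6*v = 43*v/7)
(K(38) + b(d(0), 38))² = (1/(23 + 38) + (43/7)*38)² = (1/61 + 1634/7)² = (99681/427)² = 9936301761/182329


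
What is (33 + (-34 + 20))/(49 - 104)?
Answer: -19/55 ≈ -0.34545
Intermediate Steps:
(33 + (-34 + 20))/(49 - 104) = (33 - 14)/(-55) = 19*(-1/55) = -19/55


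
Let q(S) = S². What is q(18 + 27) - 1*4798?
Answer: -2773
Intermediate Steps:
q(18 + 27) - 1*4798 = (18 + 27)² - 1*4798 = 45² - 4798 = 2025 - 4798 = -2773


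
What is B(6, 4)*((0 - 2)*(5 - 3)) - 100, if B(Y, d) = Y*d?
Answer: -196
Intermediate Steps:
B(6, 4)*((0 - 2)*(5 - 3)) - 100 = (6*4)*((0 - 2)*(5 - 3)) - 100 = 24*(-2*2) - 100 = 24*(-4) - 100 = -96 - 100 = -196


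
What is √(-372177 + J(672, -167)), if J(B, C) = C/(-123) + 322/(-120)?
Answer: I*√62563176535/410 ≈ 610.06*I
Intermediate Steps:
J(B, C) = -161/60 - C/123 (J(B, C) = C*(-1/123) + 322*(-1/120) = -C/123 - 161/60 = -161/60 - C/123)
√(-372177 + J(672, -167)) = √(-372177 + (-161/60 - 1/123*(-167))) = √(-372177 + (-161/60 + 167/123)) = √(-372177 - 1087/820) = √(-305186227/820) = I*√62563176535/410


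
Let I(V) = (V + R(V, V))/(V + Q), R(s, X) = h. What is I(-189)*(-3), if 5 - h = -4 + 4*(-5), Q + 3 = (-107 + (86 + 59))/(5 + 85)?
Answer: -21600/8621 ≈ -2.5055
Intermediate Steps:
Q = -116/45 (Q = -3 + (-107 + (86 + 59))/(5 + 85) = -3 + (-107 + 145)/90 = -3 + 38*(1/90) = -3 + 19/45 = -116/45 ≈ -2.5778)
h = 29 (h = 5 - (-4 + 4*(-5)) = 5 - (-4 - 20) = 5 - 1*(-24) = 5 + 24 = 29)
R(s, X) = 29
I(V) = (29 + V)/(-116/45 + V) (I(V) = (V + 29)/(V - 116/45) = (29 + V)/(-116/45 + V))
I(-189)*(-3) = (45*(29 - 189)/(-116 + 45*(-189)))*(-3) = (45*(-160)/(-116 - 8505))*(-3) = (45*(-160)/(-8621))*(-3) = (45*(-1/8621)*(-160))*(-3) = (7200/8621)*(-3) = -21600/8621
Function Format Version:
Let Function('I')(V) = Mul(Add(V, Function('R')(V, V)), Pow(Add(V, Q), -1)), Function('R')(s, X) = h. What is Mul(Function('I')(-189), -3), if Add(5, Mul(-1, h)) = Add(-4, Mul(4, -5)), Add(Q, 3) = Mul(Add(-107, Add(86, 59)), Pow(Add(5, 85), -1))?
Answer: Rational(-21600, 8621) ≈ -2.5055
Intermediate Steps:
Q = Rational(-116, 45) (Q = Add(-3, Mul(Add(-107, Add(86, 59)), Pow(Add(5, 85), -1))) = Add(-3, Mul(Add(-107, 145), Pow(90, -1))) = Add(-3, Mul(38, Rational(1, 90))) = Add(-3, Rational(19, 45)) = Rational(-116, 45) ≈ -2.5778)
h = 29 (h = Add(5, Mul(-1, Add(-4, Mul(4, -5)))) = Add(5, Mul(-1, Add(-4, -20))) = Add(5, Mul(-1, -24)) = Add(5, 24) = 29)
Function('R')(s, X) = 29
Function('I')(V) = Mul(Pow(Add(Rational(-116, 45), V), -1), Add(29, V)) (Function('I')(V) = Mul(Add(V, 29), Pow(Add(V, Rational(-116, 45)), -1)) = Mul(Add(29, V), Pow(Add(Rational(-116, 45), V), -1)) = Mul(Pow(Add(Rational(-116, 45), V), -1), Add(29, V)))
Mul(Function('I')(-189), -3) = Mul(Mul(45, Pow(Add(-116, Mul(45, -189)), -1), Add(29, -189)), -3) = Mul(Mul(45, Pow(Add(-116, -8505), -1), -160), -3) = Mul(Mul(45, Pow(-8621, -1), -160), -3) = Mul(Mul(45, Rational(-1, 8621), -160), -3) = Mul(Rational(7200, 8621), -3) = Rational(-21600, 8621)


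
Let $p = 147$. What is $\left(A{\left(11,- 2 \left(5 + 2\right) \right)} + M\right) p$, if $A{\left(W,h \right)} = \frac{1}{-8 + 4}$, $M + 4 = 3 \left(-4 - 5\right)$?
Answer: $- \frac{18375}{4} \approx -4593.8$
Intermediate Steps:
$M = -31$ ($M = -4 + 3 \left(-4 - 5\right) = -4 + 3 \left(-9\right) = -4 - 27 = -31$)
$A{\left(W,h \right)} = - \frac{1}{4}$ ($A{\left(W,h \right)} = \frac{1}{-4} = - \frac{1}{4}$)
$\left(A{\left(11,- 2 \left(5 + 2\right) \right)} + M\right) p = \left(- \frac{1}{4} - 31\right) 147 = \left(- \frac{125}{4}\right) 147 = - \frac{18375}{4}$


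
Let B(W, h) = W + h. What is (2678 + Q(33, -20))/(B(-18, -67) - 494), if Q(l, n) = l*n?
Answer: -2018/579 ≈ -3.4853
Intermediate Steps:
(2678 + Q(33, -20))/(B(-18, -67) - 494) = (2678 + 33*(-20))/((-18 - 67) - 494) = (2678 - 660)/(-85 - 494) = 2018/(-579) = 2018*(-1/579) = -2018/579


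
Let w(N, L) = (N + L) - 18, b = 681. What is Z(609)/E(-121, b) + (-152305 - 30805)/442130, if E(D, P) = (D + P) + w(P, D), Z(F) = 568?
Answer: 129849/1282177 ≈ 0.10127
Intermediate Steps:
w(N, L) = -18 + L + N (w(N, L) = (L + N) - 18 = -18 + L + N)
E(D, P) = -18 + 2*D + 2*P (E(D, P) = (D + P) + (-18 + D + P) = -18 + 2*D + 2*P)
Z(609)/E(-121, b) + (-152305 - 30805)/442130 = 568/(-18 + 2*(-121) + 2*681) + (-152305 - 30805)/442130 = 568/(-18 - 242 + 1362) - 183110*1/442130 = 568/1102 - 18311/44213 = 568*(1/1102) - 18311/44213 = 284/551 - 18311/44213 = 129849/1282177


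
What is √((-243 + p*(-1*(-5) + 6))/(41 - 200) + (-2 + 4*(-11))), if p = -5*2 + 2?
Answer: I*√1110297/159 ≈ 6.6271*I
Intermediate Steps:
p = -8 (p = -10 + 2 = -8)
√((-243 + p*(-1*(-5) + 6))/(41 - 200) + (-2 + 4*(-11))) = √((-243 - 8*(-1*(-5) + 6))/(41 - 200) + (-2 + 4*(-11))) = √((-243 - 8*(5 + 6))/(-159) + (-2 - 44)) = √((-243 - 8*11)*(-1/159) - 46) = √((-243 - 88)*(-1/159) - 46) = √(-331*(-1/159) - 46) = √(331/159 - 46) = √(-6983/159) = I*√1110297/159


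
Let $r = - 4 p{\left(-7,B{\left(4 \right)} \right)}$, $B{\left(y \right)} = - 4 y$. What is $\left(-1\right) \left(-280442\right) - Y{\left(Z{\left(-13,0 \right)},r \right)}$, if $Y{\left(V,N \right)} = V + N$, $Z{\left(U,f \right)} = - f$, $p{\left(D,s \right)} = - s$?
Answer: $280506$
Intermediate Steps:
$r = -64$ ($r = - 4 \left(- \left(-4\right) 4\right) = - 4 \left(\left(-1\right) \left(-16\right)\right) = \left(-4\right) 16 = -64$)
$Y{\left(V,N \right)} = N + V$
$\left(-1\right) \left(-280442\right) - Y{\left(Z{\left(-13,0 \right)},r \right)} = \left(-1\right) \left(-280442\right) - \left(-64 - 0\right) = 280442 - \left(-64 + 0\right) = 280442 - -64 = 280442 + 64 = 280506$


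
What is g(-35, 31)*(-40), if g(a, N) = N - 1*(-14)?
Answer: -1800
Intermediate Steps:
g(a, N) = 14 + N (g(a, N) = N + 14 = 14 + N)
g(-35, 31)*(-40) = (14 + 31)*(-40) = 45*(-40) = -1800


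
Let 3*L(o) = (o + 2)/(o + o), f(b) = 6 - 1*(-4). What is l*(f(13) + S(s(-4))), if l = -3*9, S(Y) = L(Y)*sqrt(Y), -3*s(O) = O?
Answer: -270 - 15*sqrt(3)/2 ≈ -282.99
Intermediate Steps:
f(b) = 10 (f(b) = 6 + 4 = 10)
s(O) = -O/3
L(o) = (2 + o)/(6*o) (L(o) = ((o + 2)/(o + o))/3 = ((2 + o)/((2*o)))/3 = ((2 + o)*(1/(2*o)))/3 = ((2 + o)/(2*o))/3 = (2 + o)/(6*o))
S(Y) = (2 + Y)/(6*sqrt(Y)) (S(Y) = ((2 + Y)/(6*Y))*sqrt(Y) = (2 + Y)/(6*sqrt(Y)))
l = -27
l*(f(13) + S(s(-4))) = -27*(10 + (2 - 1/3*(-4))/(6*sqrt(-1/3*(-4)))) = -27*(10 + (2 + 4/3)/(6*sqrt(4/3))) = -27*(10 + (1/6)*(sqrt(3)/2)*(10/3)) = -27*(10 + 5*sqrt(3)/18) = -270 - 15*sqrt(3)/2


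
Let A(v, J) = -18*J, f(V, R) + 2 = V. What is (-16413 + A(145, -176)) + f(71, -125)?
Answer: -13176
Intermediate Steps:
f(V, R) = -2 + V
(-16413 + A(145, -176)) + f(71, -125) = (-16413 - 18*(-176)) + (-2 + 71) = (-16413 + 3168) + 69 = -13245 + 69 = -13176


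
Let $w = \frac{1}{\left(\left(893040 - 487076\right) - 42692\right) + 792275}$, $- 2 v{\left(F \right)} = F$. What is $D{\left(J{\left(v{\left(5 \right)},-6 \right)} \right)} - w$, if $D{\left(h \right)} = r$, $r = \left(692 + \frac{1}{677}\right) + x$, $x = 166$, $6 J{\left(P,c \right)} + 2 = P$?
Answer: $\frac{671219118572}{782305319} \approx 858.0$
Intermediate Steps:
$v{\left(F \right)} = - \frac{F}{2}$
$J{\left(P,c \right)} = - \frac{1}{3} + \frac{P}{6}$
$w = \frac{1}{1155547}$ ($w = \frac{1}{\left(405964 - 42692\right) + 792275} = \frac{1}{363272 + 792275} = \frac{1}{1155547} \approx 8.6539 \cdot 10^{-7}$)
$r = \frac{580867}{677}$ ($r = \left(692 + \frac{1}{677}\right) + 166 = \frac{468485}{677} + 166 = \frac{580867}{677} \approx 858.0$)
$D{\left(h \right)} = \frac{580867}{677}$
$D{\left(J{\left(v{\left(5 \right)},-6 \right)} \right)} - w = \frac{580867}{677} - \frac{1}{1155547} = \frac{671219118572}{782305319}$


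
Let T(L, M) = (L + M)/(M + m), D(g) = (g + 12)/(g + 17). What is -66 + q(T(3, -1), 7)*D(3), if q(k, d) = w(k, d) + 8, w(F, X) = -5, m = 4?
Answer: -255/4 ≈ -63.750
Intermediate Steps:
D(g) = (12 + g)/(17 + g)
T(L, M) = (L + M)/(4 + M) (T(L, M) = (L + M)/(M + 4) = (L + M)/(4 + M))
q(k, d) = 3 (q(k, d) = -5 + 8 = 3)
-66 + q(T(3, -1), 7)*D(3) = -66 + 3*((12 + 3)/(17 + 3)) = -66 + 3*(15/20) = -66 + 3*((1/20)*15) = -66 + 3*(¾) = -66 + 9/4 = -255/4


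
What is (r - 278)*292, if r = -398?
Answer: -197392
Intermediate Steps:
(r - 278)*292 = (-398 - 278)*292 = -676*292 = -197392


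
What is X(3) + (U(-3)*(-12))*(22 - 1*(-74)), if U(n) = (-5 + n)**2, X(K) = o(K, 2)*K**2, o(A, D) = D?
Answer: -73710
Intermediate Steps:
X(K) = 2*K**2
X(3) + (U(-3)*(-12))*(22 - 1*(-74)) = 2*3**2 + ((-5 - 3)**2*(-12))*(22 - 1*(-74)) = 2*9 + ((-8)**2*(-12))*(22 + 74) = 18 + (64*(-12))*96 = 18 - 768*96 = 18 - 73728 = -73710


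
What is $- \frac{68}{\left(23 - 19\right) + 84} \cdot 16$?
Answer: $- \frac{136}{11} \approx -12.364$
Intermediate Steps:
$- \frac{68}{\left(23 - 19\right) + 84} \cdot 16 = - \frac{68}{4 + 84} \cdot 16 = - \frac{68}{88} \cdot 16 = \left(-68\right) \frac{1}{88} \cdot 16 = \left(- \frac{17}{22}\right) 16 = - \frac{136}{11}$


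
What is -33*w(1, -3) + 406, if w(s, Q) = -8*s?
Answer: 670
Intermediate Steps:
-33*w(1, -3) + 406 = -(-264) + 406 = -33*(-8) + 406 = 264 + 406 = 670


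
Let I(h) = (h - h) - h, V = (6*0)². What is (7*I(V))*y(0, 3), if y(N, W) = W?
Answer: 0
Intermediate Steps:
V = 0 (V = 0² = 0)
I(h) = -h (I(h) = 0 - h = -h)
(7*I(V))*y(0, 3) = (7*(-1*0))*3 = (7*0)*3 = 0*3 = 0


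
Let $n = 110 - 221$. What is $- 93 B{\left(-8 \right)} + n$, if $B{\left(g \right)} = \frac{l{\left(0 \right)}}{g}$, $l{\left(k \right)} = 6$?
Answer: $- \frac{165}{4} \approx -41.25$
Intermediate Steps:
$n = -111$
$B{\left(g \right)} = \frac{6}{g}$
$- 93 B{\left(-8 \right)} + n = - 93 \frac{6}{-8} - 111 = - 93 \cdot 6 \left(- \frac{1}{8}\right) - 111 = \left(-93\right) \left(- \frac{3}{4}\right) - 111 = \frac{279}{4} - 111 = - \frac{165}{4}$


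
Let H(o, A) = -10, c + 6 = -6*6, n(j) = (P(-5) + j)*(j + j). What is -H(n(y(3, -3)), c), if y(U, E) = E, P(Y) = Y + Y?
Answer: 10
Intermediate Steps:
P(Y) = 2*Y
n(j) = 2*j*(-10 + j) (n(j) = (2*(-5) + j)*(j + j) = (-10 + j)*(2*j) = 2*j*(-10 + j))
c = -42 (c = -6 - 6*6 = -6 - 36 = -42)
-H(n(y(3, -3)), c) = -1*(-10) = 10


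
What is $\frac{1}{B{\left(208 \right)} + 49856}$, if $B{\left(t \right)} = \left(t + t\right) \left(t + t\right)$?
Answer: $\frac{1}{222912} \approx 4.4861 \cdot 10^{-6}$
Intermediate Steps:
$B{\left(t \right)} = 4 t^{2}$ ($B{\left(t \right)} = 2 t 2 t = 4 t^{2}$)
$\frac{1}{B{\left(208 \right)} + 49856} = \frac{1}{4 \cdot 208^{2} + 49856} = \frac{1}{4 \cdot 43264 + 49856} = \frac{1}{173056 + 49856} = \frac{1}{222912}$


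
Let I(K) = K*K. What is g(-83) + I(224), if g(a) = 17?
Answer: 50193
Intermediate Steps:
I(K) = K²
g(-83) + I(224) = 17 + 224² = 17 + 50176 = 50193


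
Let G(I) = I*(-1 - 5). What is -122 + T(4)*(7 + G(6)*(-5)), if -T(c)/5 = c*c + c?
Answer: -18822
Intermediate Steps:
G(I) = -6*I (G(I) = I*(-6) = -6*I)
T(c) = -5*c - 5*c² (T(c) = -5*(c*c + c) = -5*(c² + c) = -5*(c + c²) = -5*c - 5*c²)
-122 + T(4)*(7 + G(6)*(-5)) = -122 + (-5*4*(1 + 4))*(7 - 6*6*(-5)) = -122 + (-5*4*5)*(7 - 36*(-5)) = -122 - 100*(7 + 180) = -122 - 100*187 = -122 - 18700 = -18822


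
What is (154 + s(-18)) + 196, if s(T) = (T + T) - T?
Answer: 332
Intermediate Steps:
s(T) = T (s(T) = 2*T - T = T)
(154 + s(-18)) + 196 = (154 - 18) + 196 = 136 + 196 = 332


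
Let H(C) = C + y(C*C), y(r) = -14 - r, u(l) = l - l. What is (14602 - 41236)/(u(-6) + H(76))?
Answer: 13317/2857 ≈ 4.6612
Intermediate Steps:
u(l) = 0
H(C) = -14 + C - C² (H(C) = C + (-14 - C*C) = C + (-14 - C²) = -14 + C - C²)
(14602 - 41236)/(u(-6) + H(76)) = (14602 - 41236)/(0 + (-14 + 76 - 1*76²)) = -26634/(0 + (-14 + 76 - 1*5776)) = -26634/(0 + (-14 + 76 - 5776)) = -26634/(0 - 5714) = -26634/(-5714) = -26634*(-1/5714) = 13317/2857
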